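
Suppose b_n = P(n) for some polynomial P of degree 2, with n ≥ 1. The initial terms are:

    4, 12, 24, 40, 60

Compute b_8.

1st diffs: 8, 12, 16, 20.
2nd diffs: 4, 4, 4 (constant).
Newton forward-difference form: b_n = 4 + 8·C(n-1,1) + 4·C(n-1,2).
At n = 8: n-1 = 7, so b_8 = 4 + 56 + 84 = 144.

144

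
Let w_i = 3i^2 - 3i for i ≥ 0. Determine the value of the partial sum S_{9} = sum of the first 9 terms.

Over i = 0..8: Σi = 36, Σi² = 204.
Total = (3)·204 + (-3)·36 = 504.

504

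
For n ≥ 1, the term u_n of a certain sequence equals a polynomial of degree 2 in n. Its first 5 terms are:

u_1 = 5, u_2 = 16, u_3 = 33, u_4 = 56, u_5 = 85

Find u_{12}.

456

1st diffs: 11, 17, 23, 29.
2nd diffs: 6, 6, 6 (constant).
Newton forward-difference form: u_n = 5 + 11·C(n-1,1) + 6·C(n-1,2).
At n = 12: n-1 = 11, so u_{12} = 5 + 121 + 330 = 456.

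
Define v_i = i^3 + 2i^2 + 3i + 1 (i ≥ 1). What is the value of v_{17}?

5543

v_{17} = 1·17^3 + 2·17^2 + 3·17 + 1 = 5543.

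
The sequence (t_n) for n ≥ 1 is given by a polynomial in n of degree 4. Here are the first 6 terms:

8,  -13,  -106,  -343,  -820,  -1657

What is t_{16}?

-73387

1st diffs: -21, -93, -237, -477, -837.
2nd diffs: -72, -144, -240, -360.
3rd diffs: -72, -96, -120.
4th diffs: -24, -24 (constant).
Newton forward-difference form: t_n = 8 + (-21)·C(n-1,1) + (-72)·C(n-1,2) + (-72)·C(n-1,3) + (-24)·C(n-1,4).
At n = 16: n-1 = 15, so t_{16} = 8 - 315 - 7560 - 32760 - 32760 = -73387.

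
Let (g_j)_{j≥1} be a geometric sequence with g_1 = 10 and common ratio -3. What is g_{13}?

5314410

g_j = 10·(-3)^(j-1).
g_{13} = 10·(-3)^12 = 5314410.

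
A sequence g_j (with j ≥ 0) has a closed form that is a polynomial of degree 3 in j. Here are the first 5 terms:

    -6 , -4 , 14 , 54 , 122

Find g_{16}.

5306

1st diffs: 2, 18, 40, 68.
2nd diffs: 16, 22, 28.
3rd diffs: 6, 6 (constant).
So g_j = j^3 + 5j^2 - 4j - 6.
Evaluating at j = 16 gives g_{16} = 5306.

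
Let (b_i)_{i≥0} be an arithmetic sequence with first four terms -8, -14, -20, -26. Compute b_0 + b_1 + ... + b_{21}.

-1562

Common difference d = -6.
b_i = -8 + (i - 0)·(-6).
b_{21} = -134; S = 22·(-8 + (-134))/2 = -1562.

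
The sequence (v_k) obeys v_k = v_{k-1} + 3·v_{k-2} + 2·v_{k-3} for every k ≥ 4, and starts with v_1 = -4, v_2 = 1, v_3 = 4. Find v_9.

336

Step forward from the initial values:
v_4 = -1; v_5 = 13; v_6 = 18; v_7 = 55; v_8 = 135; v_9 = 336.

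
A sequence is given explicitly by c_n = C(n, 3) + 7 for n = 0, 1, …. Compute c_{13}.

293

C(13, 3) = 286, so c_{13} = 293.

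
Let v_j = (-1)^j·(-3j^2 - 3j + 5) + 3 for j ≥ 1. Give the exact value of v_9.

268

(-1)^9 = -1; -3j^2 - 3j + 5 at j=9 is -265; so v_9 = 268.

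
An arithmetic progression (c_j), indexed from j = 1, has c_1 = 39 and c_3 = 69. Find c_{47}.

Common difference d = (69 - 39) / (3 - 1) = 15.
c_j = 39 + (j - 1)·15.
c_{47} = 39 + 46·15 = 729.

729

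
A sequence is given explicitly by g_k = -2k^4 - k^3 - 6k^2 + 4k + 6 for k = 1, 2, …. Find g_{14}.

-80690

g_{14} = -2·14^4 - 1·14^3 - 6·14^2 + 4·14 + 6 = -80690.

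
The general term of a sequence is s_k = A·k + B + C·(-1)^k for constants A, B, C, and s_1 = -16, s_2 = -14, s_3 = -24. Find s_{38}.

Write the equations: A + B - C = -16; 2A + B + C = -14; 3A + B - C = -24.
Subtracting the first from the second: A + 2C = 2.
Subtracting the second from the third: A - 2C = -10.
Solving: C = 3, A = -4, then B = -9.
So s_k = -4·k + (-9) + 3·(-1)^k; at k=38 this is -158.

-158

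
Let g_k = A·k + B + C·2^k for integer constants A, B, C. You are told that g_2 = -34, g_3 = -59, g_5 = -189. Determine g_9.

The three given values yield: 2A + B + 4C = -34; 3A + B + 8C = -59; 5A + B + 32C = -189.
Subtracting the first from the second: A + 4C = -25.
Subtracting the second from the third: 2A + 24C = -130.
Solving: C = -5, A = -5, then B = -4.
So g_k = -5·k + (-4) + (-5)·2^k; at k=9 this is -2609.

-2609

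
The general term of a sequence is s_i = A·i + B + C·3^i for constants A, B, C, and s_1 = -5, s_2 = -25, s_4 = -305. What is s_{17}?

At i = 1, 2, 4: A + B + 3C = -5; 2A + B + 9C = -25; 4A + B + 81C = -305.
Subtracting the first from the second: A + 6C = -20.
Subtracting the second from the third: 2A + 72C = -280.
Solving: C = -4, A = 4, then B = 3.
Therefore s_{17} = 68 + 3 + (-4)·129140163 = -516560581.

-516560581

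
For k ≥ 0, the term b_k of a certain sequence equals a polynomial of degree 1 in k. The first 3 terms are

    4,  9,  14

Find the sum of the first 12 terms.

1st diffs: 5, 5 (constant).
So b_k = 5k + 4.
Continuing: …, 19, 24, 29, 34, …, b_{11} = 59.
Summing k = 0..11 (12 terms) gives 378.

378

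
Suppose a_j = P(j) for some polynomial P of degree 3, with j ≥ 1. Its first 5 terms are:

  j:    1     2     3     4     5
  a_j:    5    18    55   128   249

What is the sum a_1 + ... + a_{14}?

22001

1st diffs: 13, 37, 73, 121.
2nd diffs: 24, 36, 48.
3rd diffs: 12, 12 (constant).
So a_j = 2j^3 - j + 4.
Continuing: …, 430, 683, 1020, 1453, …, a_{14} = 5478.
Summing j = 1..14 (14 terms) gives 22001.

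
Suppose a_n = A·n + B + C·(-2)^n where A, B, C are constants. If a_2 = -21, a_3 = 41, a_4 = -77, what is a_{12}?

The three given values yield: 2A + B + 4C = -21; 3A + B - 8C = 41; 4A + B + 16C = -77.
Subtracting the first from the second: A - 12C = 62.
Subtracting the second from the third: A + 24C = -118.
Solving: C = -5, A = 2, then B = -5.
So a_n = 2·n + (-5) + (-5)·(-2)^n; at n=12 this is -20461.

-20461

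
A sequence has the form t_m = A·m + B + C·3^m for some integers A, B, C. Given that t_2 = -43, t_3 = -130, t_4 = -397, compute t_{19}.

-5811307282

Write the equations: 2A + B + 9C = -43; 3A + B + 27C = -130; 4A + B + 81C = -397.
Subtracting the first from the second: A + 18C = -87.
Subtracting the second from the third: A + 54C = -267.
Solving: C = -5, A = 3, then B = -4.
So t_m = 3·m + (-4) + (-5)·3^m; at m=19 this is -5811307282.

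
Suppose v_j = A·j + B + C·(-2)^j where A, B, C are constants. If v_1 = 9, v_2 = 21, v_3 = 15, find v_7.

-81

Plug in j = 1, 2, 3: A + B - 2C = 9; 2A + B + 4C = 21; 3A + B - 8C = 15.
Subtracting the first from the second: A + 6C = 12.
Subtracting the second from the third: A - 12C = -6.
Solving: C = 1, A = 6, then B = 5.
So v_j = 6·j + 5 + 1·(-2)^j; at j=7 this is -81.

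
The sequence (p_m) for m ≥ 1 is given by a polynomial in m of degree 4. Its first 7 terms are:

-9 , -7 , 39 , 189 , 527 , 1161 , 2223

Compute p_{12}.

1st diffs: 2, 46, 150, 338, 634, 1062.
2nd diffs: 44, 104, 188, 296, 428.
3rd diffs: 60, 84, 108, 132.
4th diffs: 24, 24, 24 (constant).
Newton forward-difference form: p_m = -9 + 2·C(m-1,1) + 44·C(m-1,2) + 60·C(m-1,3) + 24·C(m-1,4).
At m = 12: m-1 = 11, so p_{12} = -9 + 22 + 2420 + 9900 + 7920 = 20253.

20253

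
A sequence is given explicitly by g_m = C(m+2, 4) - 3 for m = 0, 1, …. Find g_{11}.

712

C(13, 4) = 715, so g_{11} = 712.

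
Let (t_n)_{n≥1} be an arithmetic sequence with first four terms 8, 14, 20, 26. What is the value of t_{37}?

224

Common difference d = 6.
t_n = 8 + (n - 1)·6.
t_{37} = 8 + 36·6 = 224.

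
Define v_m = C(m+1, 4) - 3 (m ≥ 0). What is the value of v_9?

C(10, 4) = 210, so v_9 = 207.

207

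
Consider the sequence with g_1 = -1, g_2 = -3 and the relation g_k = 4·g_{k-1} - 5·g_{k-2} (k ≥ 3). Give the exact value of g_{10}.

1917

Step forward from the initial values:
g_3 = -7;  g_4 = -13;  g_5 = -17;  g_6 = -3;  g_7 = 73;  g_8 = 307;  g_9 = 863;  g_{10} = 1917.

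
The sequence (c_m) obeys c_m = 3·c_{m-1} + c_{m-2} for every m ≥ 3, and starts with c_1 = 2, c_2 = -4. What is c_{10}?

Applying the relation repeatedly:
c_3 = -10  c_4 = -34  c_5 = -112  c_6 = -370  c_7 = -1222  c_8 = -4036  c_9 = -13330  c_{10} = -44026.

-44026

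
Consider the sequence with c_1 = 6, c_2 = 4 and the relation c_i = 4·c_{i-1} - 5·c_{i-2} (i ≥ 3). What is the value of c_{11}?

23506

Applying the relation repeatedly:
c_3 = -14;  c_4 = -76;  c_5 = -234;  c_6 = -556;  c_7 = -1054;  c_8 = -1436;  c_9 = -474;  c_{10} = 5284;  c_{11} = 23506.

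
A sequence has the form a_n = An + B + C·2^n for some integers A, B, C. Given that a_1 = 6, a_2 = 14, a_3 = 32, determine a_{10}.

5098

Plug in n = 1, 2, 3: A + B + 2C = 6; 2A + B + 4C = 14; 3A + B + 8C = 32.
Subtracting the first from the second: A + 2C = 8.
Subtracting the second from the third: A + 4C = 18.
Solving: C = 5, A = -2, then B = -2.
Hence a_{10} = -2·10 + (-2) + 5·1024 = 5098.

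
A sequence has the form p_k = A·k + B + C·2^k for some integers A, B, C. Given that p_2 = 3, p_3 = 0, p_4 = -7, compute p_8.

Plug in k = 2, 3, 4: 2A + B + 4C = 3; 3A + B + 8C = 0; 4A + B + 16C = -7.
Subtracting the first from the second: A + 4C = -3.
Subtracting the second from the third: A + 8C = -7.
Solving: C = -1, A = 1, then B = 5.
So p_k = 1·k + 5 + (-1)·2^k; at k=8 this is -243.

-243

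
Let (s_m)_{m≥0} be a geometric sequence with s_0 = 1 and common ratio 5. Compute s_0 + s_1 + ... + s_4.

781

s_m = 1·5^(m-0).
S = 1·(5^5 - 1)/(5 - 1) = 1·(3125 - 1)/(4) = 781.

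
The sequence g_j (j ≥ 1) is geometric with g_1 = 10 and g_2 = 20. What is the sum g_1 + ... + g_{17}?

Common ratio r = 2.
g_j = 10·2^(j-1).
S = 10·(2^17 - 1)/(2 - 1) = 10·(131072 - 1)/(1) = 1310710.

1310710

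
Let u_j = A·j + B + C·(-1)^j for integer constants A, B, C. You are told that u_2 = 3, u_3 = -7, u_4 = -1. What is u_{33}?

The three given values yield: 2A + B + C = 3; 3A + B - C = -7; 4A + B + C = -1.
Subtracting the first from the second: A - 2C = -10.
Subtracting the second from the third: A + 2C = 6.
Solving: C = 4, A = -2, then B = 3.
Hence u_{33} = -2·33 + 3 + 4·(-1) = -67.

-67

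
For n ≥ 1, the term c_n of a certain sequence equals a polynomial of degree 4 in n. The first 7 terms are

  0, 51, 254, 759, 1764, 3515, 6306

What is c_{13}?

67404

1st diffs: 51, 203, 505, 1005, 1751, 2791.
2nd diffs: 152, 302, 500, 746, 1040.
3rd diffs: 150, 198, 246, 294.
4th diffs: 48, 48, 48 (constant).
Newton forward-difference form: c_n = 51·C(n-1,1) + 152·C(n-1,2) + 150·C(n-1,3) + 48·C(n-1,4).
At n = 13: n-1 = 12, so c_{13} = 612 + 10032 + 33000 + 23760 = 67404.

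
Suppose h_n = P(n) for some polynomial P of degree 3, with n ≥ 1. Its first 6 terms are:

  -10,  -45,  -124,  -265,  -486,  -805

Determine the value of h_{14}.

-9045

1st diffs: -35, -79, -141, -221, -319.
2nd diffs: -44, -62, -80, -98.
3rd diffs: -18, -18, -18 (constant).
Newton forward-difference form: h_n = -10 + (-35)·C(n-1,1) + (-44)·C(n-1,2) + (-18)·C(n-1,3).
At n = 14: n-1 = 13, so h_{14} = -10 - 455 - 3432 - 5148 = -9045.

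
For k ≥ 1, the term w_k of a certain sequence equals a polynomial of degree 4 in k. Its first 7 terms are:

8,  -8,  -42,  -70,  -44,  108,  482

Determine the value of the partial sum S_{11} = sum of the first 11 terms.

15246

1st diffs: -16, -34, -28, 26, 152, 374.
2nd diffs: -18, 6, 54, 126, 222.
3rd diffs: 24, 48, 72, 96.
4th diffs: 24, 24, 24 (constant).
So w_k = k^4 - 6k^3 + 2k^2 + 5k + 6.
Continuing: 1198, 2400, 4256, 6958.
Summing k = 1..11 (11 terms) gives 15246.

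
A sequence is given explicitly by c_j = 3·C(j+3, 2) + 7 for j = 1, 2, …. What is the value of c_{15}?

C(18, 2) = 153, so c_{15} = 466.

466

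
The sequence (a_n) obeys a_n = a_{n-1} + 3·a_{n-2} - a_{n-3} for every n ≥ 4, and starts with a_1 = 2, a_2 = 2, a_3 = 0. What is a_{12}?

Iterate the recurrence:
a_4 = 4; a_5 = 2; a_6 = 14; a_7 = 16; a_8 = 56; a_9 = 90; a_{10} = 242; a_{11} = 456; a_{12} = 1092.

1092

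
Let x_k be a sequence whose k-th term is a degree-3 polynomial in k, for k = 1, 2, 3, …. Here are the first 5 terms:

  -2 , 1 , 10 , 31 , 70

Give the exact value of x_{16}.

3403

1st diffs: 3, 9, 21, 39.
2nd diffs: 6, 12, 18.
3rd diffs: 6, 6 (constant).
So x_k = k^3 - 3k^2 + 5k - 5.
Evaluating at k = 16 gives x_{16} = 3403.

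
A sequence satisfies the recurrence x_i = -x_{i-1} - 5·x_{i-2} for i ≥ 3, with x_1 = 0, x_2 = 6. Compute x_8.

6

x_3 = -6;  x_4 = -24;  x_5 = 54;  x_6 = 66;  x_7 = -336;  x_8 = 6.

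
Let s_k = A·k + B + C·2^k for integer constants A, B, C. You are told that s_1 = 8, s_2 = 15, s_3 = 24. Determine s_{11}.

At k = 1, 2, 3: A + B + 2C = 8; 2A + B + 4C = 15; 3A + B + 8C = 24.
Subtracting the first from the second: A + 2C = 7.
Subtracting the second from the third: A + 4C = 9.
Solving: C = 1, A = 5, then B = 1.
Hence s_{11} = 5·11 + 1 + 1·2048 = 2104.

2104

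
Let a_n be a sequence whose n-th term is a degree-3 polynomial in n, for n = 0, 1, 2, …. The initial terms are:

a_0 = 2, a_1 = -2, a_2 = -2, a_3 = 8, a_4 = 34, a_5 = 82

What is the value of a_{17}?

1st diffs: -4, 0, 10, 26, 48.
2nd diffs: 4, 10, 16, 22.
3rd diffs: 6, 6, 6 (constant).
So a_n = n^3 - n^2 - 4n + 2.
Evaluating at n = 17 gives a_{17} = 4558.

4558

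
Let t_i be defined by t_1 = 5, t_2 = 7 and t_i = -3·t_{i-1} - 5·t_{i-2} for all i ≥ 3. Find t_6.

-278

Step forward from the initial values:
t_3 = -46; t_4 = 103; t_5 = -79; t_6 = -278.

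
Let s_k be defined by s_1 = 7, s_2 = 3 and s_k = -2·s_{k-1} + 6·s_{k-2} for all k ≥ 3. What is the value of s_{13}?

8880192

s_3 = 36  s_4 = -54  s_5 = 324  …  s_{10} = -182736  s_{11} = 668736  s_{12} = -2433888  s_{13} = 8880192.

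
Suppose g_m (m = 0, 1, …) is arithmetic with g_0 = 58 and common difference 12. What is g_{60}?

g_m = 58 + (m - 0)·12.
g_{60} = 58 + 60·12 = 778.

778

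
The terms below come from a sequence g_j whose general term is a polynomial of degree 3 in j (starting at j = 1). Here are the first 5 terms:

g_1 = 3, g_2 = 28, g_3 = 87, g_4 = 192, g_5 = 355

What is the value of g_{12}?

4128

1st diffs: 25, 59, 105, 163.
2nd diffs: 34, 46, 58.
3rd diffs: 12, 12 (constant).
Newton forward-difference form: g_j = 3 + 25·C(j-1,1) + 34·C(j-1,2) + 12·C(j-1,3).
At j = 12: j-1 = 11, so g_{12} = 3 + 275 + 1870 + 1980 = 4128.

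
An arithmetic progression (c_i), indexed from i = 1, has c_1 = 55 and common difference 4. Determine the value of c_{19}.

c_i = 55 + (i - 1)·4.
c_{19} = 55 + 18·4 = 127.

127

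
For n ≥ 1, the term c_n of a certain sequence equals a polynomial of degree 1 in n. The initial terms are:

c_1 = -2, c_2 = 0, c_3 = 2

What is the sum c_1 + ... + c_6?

1st diffs: 2, 2 (constant).
So c_n = 2n - 4.
Continuing: 4, 6, 8.
Summing n = 1..6 (6 terms) gives 18.

18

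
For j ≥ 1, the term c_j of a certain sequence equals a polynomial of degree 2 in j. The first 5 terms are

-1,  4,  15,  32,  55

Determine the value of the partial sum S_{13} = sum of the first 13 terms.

1st diffs: 5, 11, 17, 23.
2nd diffs: 6, 6, 6 (constant).
So c_j = 3j^2 - 4j.
Continuing: …, 84, 119, 160, 207, …, c_{13} = 455.
Summing j = 1..13 (13 terms) gives 2093.

2093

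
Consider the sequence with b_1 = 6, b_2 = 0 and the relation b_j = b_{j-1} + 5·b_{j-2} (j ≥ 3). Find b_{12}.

Step forward from the initial values:
b_3 = 30; b_4 = 30; b_5 = 180; b_6 = 330; b_7 = 1230; b_8 = 2880; b_9 = 9030; b_{10} = 23430; b_{11} = 68580; b_{12} = 185730.

185730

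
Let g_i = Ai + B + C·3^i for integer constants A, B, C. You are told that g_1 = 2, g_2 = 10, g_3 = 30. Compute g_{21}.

10460353242

At i = 1, 2, 3: A + B + 3C = 2; 2A + B + 9C = 10; 3A + B + 27C = 30.
Subtracting the first from the second: A + 6C = 8.
Subtracting the second from the third: A + 18C = 20.
Solving: C = 1, A = 2, then B = -3.
Therefore g_{21} = 42 + (-3) + 1·10460353203 = 10460353242.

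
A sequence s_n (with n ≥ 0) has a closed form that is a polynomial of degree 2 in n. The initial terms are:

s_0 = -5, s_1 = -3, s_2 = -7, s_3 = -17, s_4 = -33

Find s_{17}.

1st diffs: 2, -4, -10, -16.
2nd diffs: -6, -6, -6 (constant).
So s_n = -3n^2 + 5n - 5.
Evaluating at n = 17 gives s_{17} = -787.

-787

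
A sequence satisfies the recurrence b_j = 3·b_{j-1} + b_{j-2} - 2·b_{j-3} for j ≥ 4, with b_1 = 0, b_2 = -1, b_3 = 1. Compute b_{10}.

2594

Compute successive terms:
b_4 = 2, b_5 = 9, b_6 = 27, b_7 = 86, b_8 = 267, b_9 = 833, b_{10} = 2594.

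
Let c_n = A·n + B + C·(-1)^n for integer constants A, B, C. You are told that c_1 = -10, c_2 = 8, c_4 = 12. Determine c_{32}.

Write the equations: A + B - C = -10; 2A + B + C = 8; 4A + B + C = 12.
Subtracting the first from the second: A + 2C = 18.
Subtracting the second from the third: 2A = 4.
Solving: C = 8, A = 2, then B = -4.
Hence c_{32} = 2·32 + (-4) + 8·1 = 68.

68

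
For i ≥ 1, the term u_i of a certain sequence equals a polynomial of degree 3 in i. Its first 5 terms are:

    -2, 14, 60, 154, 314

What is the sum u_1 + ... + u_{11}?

1st diffs: 16, 46, 94, 160.
2nd diffs: 30, 48, 66.
3rd diffs: 18, 18 (constant).
So u_i = 3i^3 - 3i^2 + 4i - 6.
Continuing: …, 558, 904, 1370, 1974, …, u_{11} = 3668.
Summing i = 1..11 (11 terms) gives 11748.

11748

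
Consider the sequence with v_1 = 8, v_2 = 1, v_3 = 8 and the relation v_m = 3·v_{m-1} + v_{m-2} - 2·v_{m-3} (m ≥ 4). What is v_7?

Applying the relation repeatedly:
v_4 = 9; v_5 = 33; v_6 = 92; v_7 = 291.

291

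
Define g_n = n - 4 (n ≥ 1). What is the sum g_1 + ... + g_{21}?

147

Over n = 1..21: Σn = 231.
Total = (1)·231 + (-4)·21 = 147.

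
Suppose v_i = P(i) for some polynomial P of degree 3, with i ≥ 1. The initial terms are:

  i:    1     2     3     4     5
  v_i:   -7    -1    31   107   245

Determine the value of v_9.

1st diffs: 6, 32, 76, 138.
2nd diffs: 26, 44, 62.
3rd diffs: 18, 18 (constant).
Newton forward-difference form: v_i = -7 + 6·C(i-1,1) + 26·C(i-1,2) + 18·C(i-1,3).
At i = 9: i-1 = 8, so v_9 = -7 + 48 + 728 + 1008 = 1777.

1777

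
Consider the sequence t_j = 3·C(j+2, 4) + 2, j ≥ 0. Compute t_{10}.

1487

C(12, 4) = 495, so t_{10} = 1487.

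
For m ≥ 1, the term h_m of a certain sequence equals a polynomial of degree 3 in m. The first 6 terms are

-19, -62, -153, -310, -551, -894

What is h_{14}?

1st diffs: -43, -91, -157, -241, -343.
2nd diffs: -48, -66, -84, -102.
3rd diffs: -18, -18, -18 (constant).
So h_m = -3m^3 - 6m^2 - 4m - 6.
Evaluating at m = 14 gives h_{14} = -9470.

-9470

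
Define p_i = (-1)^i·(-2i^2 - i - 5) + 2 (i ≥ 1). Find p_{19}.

(-1)^19 = -1; -2i^2 - i - 5 at i=19 is -746; so p_{19} = 748.

748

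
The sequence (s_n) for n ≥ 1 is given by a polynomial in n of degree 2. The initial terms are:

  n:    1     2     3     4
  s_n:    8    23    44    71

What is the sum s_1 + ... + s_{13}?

2990

1st diffs: 15, 21, 27.
2nd diffs: 6, 6 (constant).
Newton forward-difference form: s_n = 8 + 15·C(n-1,1) + 6·C(n-1,2).
Continuing: …, 104, 143, 188, 239, …, s_{13} = 584.
Summing n = 1..13 (13 terms) gives 2990.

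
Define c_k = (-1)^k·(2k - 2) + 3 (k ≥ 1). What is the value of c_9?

-13

(-1)^9 = -1; 2k - 2 at k=9 is 16; so c_9 = -13.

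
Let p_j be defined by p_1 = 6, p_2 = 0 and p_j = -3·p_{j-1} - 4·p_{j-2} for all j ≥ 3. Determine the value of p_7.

Step forward from the initial values:
p_3 = -24  p_4 = 72  p_5 = -120  p_6 = 72  p_7 = 264.

264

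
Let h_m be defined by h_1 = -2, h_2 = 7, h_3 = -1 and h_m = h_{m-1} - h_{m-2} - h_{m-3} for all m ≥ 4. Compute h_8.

30

Step forward from the initial values:
h_4 = -6;  h_5 = -12;  h_6 = -5;  h_7 = 13;  h_8 = 30.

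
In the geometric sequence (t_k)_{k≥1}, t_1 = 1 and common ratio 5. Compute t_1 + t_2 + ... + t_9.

488281

t_k = 1·5^(k-1).
S = 1·(5^9 - 1)/(5 - 1) = 1·(1953125 - 1)/(4) = 488281.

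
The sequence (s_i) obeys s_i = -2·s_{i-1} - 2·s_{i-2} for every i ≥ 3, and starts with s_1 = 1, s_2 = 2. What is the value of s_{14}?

Compute successive terms:
s_3 = -6;  s_4 = 8;  s_5 = -4;  …;  s_{11} = -96;  s_{12} = 128;  s_{13} = -64;  s_{14} = -128.

-128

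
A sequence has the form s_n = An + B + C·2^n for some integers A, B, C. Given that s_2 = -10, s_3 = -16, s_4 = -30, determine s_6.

Write the equations: 2A + B + 4C = -10; 3A + B + 8C = -16; 4A + B + 16C = -30.
Subtracting the first from the second: A + 4C = -6.
Subtracting the second from the third: A + 8C = -14.
Solving: C = -2, A = 2, then B = -6.
So s_n = 2·n + (-6) + (-2)·2^n; at n=6 this is -122.

-122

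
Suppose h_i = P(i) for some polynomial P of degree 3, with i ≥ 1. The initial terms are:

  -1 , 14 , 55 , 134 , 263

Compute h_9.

1519

1st diffs: 15, 41, 79, 129.
2nd diffs: 26, 38, 50.
3rd diffs: 12, 12 (constant).
Newton forward-difference form: h_i = -1 + 15·C(i-1,1) + 26·C(i-1,2) + 12·C(i-1,3).
At i = 9: i-1 = 8, so h_9 = -1 + 120 + 728 + 672 = 1519.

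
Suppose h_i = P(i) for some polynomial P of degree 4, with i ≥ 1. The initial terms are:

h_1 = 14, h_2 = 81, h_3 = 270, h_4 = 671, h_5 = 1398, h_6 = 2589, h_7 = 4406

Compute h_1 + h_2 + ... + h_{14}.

1st diffs: 67, 189, 401, 727, 1191, 1817.
2nd diffs: 122, 212, 326, 464, 626.
3rd diffs: 90, 114, 138, 162.
4th diffs: 24, 24, 24 (constant).
Newton forward-difference form: h_i = 14 + 67·C(i-1,1) + 122·C(i-1,2) + 90·C(i-1,3) + 24·C(i-1,4).
Continuing: …, 7035, 10686, 15593, 22014, …, h_{14} = 53301.
Summing i = 1..14 (14 terms) gives 188839.

188839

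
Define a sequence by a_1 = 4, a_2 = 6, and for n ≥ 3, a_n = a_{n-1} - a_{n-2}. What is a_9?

2

a_3 = 2; a_4 = -4; a_5 = -6; a_6 = -2; a_7 = 4; a_8 = 6; a_9 = 2.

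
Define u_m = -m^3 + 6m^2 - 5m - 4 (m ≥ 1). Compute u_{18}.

u_{18} = -1·18^3 + 6·18^2 - 5·18 - 4 = -3982.

-3982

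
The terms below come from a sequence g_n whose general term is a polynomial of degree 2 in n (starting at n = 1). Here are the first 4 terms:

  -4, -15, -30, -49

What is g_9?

-204

1st diffs: -11, -15, -19.
2nd diffs: -4, -4 (constant).
Newton forward-difference form: g_n = -4 + (-11)·C(n-1,1) + (-4)·C(n-1,2).
At n = 9: n-1 = 8, so g_9 = -4 - 88 - 112 = -204.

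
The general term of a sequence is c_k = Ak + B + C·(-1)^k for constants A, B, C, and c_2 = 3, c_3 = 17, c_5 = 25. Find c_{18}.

The three given values yield: 2A + B + C = 3; 3A + B - C = 17; 5A + B - C = 25.
Subtracting the first from the second: A - 2C = 14.
Subtracting the second from the third: 2A = 8.
Solving: C = -5, A = 4, then B = 0.
So c_k = 4·k + 0 + (-5)·(-1)^k; at k=18 this is 67.

67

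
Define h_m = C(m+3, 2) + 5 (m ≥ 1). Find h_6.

C(9, 2) = 36, so h_6 = 41.

41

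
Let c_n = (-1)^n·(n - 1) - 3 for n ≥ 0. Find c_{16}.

(-1)^16 = 1; n - 1 at n=16 is 15; so c_{16} = 12.

12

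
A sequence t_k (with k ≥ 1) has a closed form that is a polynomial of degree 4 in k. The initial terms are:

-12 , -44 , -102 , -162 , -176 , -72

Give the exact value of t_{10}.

3804

1st diffs: -32, -58, -60, -14, 104.
2nd diffs: -26, -2, 46, 118.
3rd diffs: 24, 48, 72.
4th diffs: 24, 24 (constant).
Newton forward-difference form: t_k = -12 + (-32)·C(k-1,1) + (-26)·C(k-1,2) + 24·C(k-1,3) + 24·C(k-1,4).
At k = 10: k-1 = 9, so t_{10} = -12 - 288 - 936 + 2016 + 3024 = 3804.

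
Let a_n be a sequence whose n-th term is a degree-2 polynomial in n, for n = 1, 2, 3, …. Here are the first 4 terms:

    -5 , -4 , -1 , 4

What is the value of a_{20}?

1st diffs: 1, 3, 5.
2nd diffs: 2, 2 (constant).
Newton forward-difference form: a_n = -5 + 1·C(n-1,1) + 2·C(n-1,2).
At n = 20: n-1 = 19, so a_{20} = -5 + 19 + 342 = 356.

356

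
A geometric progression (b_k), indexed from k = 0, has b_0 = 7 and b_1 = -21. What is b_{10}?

Common ratio r = -3.
b_k = 7·(-3)^(k-0).
b_{10} = 7·(-3)^10 = 413343.

413343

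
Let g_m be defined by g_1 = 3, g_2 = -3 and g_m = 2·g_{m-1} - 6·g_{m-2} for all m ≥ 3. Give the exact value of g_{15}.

-485376

g_3 = -24, g_4 = -30, g_5 = 84, …, g_{12} = 52512, g_{13} = -72384, g_{14} = -459840, g_{15} = -485376.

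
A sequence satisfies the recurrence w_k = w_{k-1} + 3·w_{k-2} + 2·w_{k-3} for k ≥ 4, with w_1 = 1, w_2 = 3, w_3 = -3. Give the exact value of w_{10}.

Compute successive terms:
w_4 = 8, w_5 = 5, w_6 = 23, w_7 = 54, w_8 = 133, w_9 = 341, w_{10} = 848.

848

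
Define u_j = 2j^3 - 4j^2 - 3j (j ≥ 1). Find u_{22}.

u_{22} = 2·22^3 - 4·22^2 - 3·22 = 19294.

19294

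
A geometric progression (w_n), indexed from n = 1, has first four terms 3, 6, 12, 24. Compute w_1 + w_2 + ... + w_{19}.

1572861

Common ratio r = 2.
w_n = 3·2^(n-1).
S = 3·(2^19 - 1)/(2 - 1) = 3·(524288 - 1)/(1) = 1572861.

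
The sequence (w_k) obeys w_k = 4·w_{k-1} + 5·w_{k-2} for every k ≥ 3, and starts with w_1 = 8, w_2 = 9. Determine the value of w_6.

Applying the relation repeatedly:
w_3 = 76;  w_4 = 349;  w_5 = 1776;  w_6 = 8849.
(Characteristic roots are 5 and -1.)

8849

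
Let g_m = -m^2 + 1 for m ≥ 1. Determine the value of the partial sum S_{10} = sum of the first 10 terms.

-375

Over m = 1..10: Σm = 55, Σm² = 385.
Total = (-1)·385 + (1)·10 = -375.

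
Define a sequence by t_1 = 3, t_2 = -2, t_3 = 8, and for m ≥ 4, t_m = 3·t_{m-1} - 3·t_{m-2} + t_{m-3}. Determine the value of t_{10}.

Iterate the recurrence:
t_4 = 33; t_5 = 73; t_6 = 128; t_7 = 198; t_8 = 283; t_9 = 383; t_{10} = 498.

498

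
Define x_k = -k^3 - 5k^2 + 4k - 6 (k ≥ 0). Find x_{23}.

-14726

x_{23} = -1·23^3 - 5·23^2 + 4·23 - 6 = -14726.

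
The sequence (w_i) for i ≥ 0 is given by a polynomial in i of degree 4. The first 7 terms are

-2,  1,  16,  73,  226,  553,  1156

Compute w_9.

1st diffs: 3, 15, 57, 153, 327, 603.
2nd diffs: 12, 42, 96, 174, 276.
3rd diffs: 30, 54, 78, 102.
4th diffs: 24, 24, 24 (constant).
Newton forward-difference form: w_i = -2 + 3·C(i,1) + 12·C(i,2) + 30·C(i,3) + 24·C(i,4).
At i = 9: i = 9, so w_9 = -2 + 27 + 432 + 2520 + 3024 = 6001.

6001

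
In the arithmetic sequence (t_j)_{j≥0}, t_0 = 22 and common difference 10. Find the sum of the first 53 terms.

14946

t_j = 22 + (j - 0)·10.
t_{52} = 542; S = 53·(22 + 542)/2 = 14946.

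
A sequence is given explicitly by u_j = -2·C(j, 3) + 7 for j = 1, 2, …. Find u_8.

C(8, 3) = 56, so u_8 = -105.

-105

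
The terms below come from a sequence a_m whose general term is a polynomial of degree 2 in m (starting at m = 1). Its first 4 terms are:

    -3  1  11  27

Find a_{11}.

1st diffs: 4, 10, 16.
2nd diffs: 6, 6 (constant).
Newton forward-difference form: a_m = -3 + 4·C(m-1,1) + 6·C(m-1,2).
At m = 11: m-1 = 10, so a_{11} = -3 + 40 + 270 = 307.

307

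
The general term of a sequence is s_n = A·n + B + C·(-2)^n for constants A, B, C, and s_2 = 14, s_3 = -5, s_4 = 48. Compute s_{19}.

-1048485

The three given values yield: 2A + B + 4C = 14; 3A + B - 8C = -5; 4A + B + 16C = 48.
Subtracting the first from the second: A - 12C = -19.
Subtracting the second from the third: A + 24C = 53.
Solving: C = 2, A = 5, then B = -4.
So s_n = 5·n + (-4) + 2·(-2)^n; at n=19 this is -1048485.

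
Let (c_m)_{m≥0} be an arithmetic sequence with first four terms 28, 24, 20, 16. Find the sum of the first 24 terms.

-432

Common difference d = -4.
c_m = 28 + (m - 0)·(-4).
c_{23} = -64; S = 24·(28 + (-64))/2 = -432.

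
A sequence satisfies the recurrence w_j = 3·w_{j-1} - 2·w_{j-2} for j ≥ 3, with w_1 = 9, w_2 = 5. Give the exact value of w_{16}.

-131059

Iterate the recurrence:
w_3 = -3  w_4 = -19  w_5 = -51  …  w_{13} = -16371  w_{14} = -32755  w_{15} = -65523  w_{16} = -131059.
(Characteristic roots are 2 and 1.)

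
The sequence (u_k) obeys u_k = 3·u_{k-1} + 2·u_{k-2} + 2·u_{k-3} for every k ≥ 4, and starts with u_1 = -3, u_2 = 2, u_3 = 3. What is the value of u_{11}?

Applying the relation repeatedly:
u_4 = 7;  u_5 = 31;  u_6 = 113;  u_7 = 415;  u_8 = 1533;  u_9 = 5655;  u_{10} = 20861;  u_{11} = 76959.

76959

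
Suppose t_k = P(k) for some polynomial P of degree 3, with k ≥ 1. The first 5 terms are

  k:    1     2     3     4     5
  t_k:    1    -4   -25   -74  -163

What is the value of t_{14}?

1st diffs: -5, -21, -49, -89.
2nd diffs: -16, -28, -40.
3rd diffs: -12, -12 (constant).
So t_k = -2k^3 + 4k^2 - 3k + 2.
Evaluating at k = 14 gives t_{14} = -4744.

-4744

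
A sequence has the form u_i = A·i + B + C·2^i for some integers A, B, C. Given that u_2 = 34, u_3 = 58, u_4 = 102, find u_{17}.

655434

Plug in i = 2, 3, 4: 2A + B + 4C = 34; 3A + B + 8C = 58; 4A + B + 16C = 102.
Subtracting the first from the second: A + 4C = 24.
Subtracting the second from the third: A + 8C = 44.
Solving: C = 5, A = 4, then B = 6.
Therefore u_{17} = 68 + 6 + 5·131072 = 655434.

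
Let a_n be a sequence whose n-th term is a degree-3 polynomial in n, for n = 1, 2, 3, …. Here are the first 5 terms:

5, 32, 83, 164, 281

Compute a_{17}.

1st diffs: 27, 51, 81, 117.
2nd diffs: 24, 30, 36.
3rd diffs: 6, 6 (constant).
Newton forward-difference form: a_n = 5 + 27·C(n-1,1) + 24·C(n-1,2) + 6·C(n-1,3).
At n = 17: n-1 = 16, so a_{17} = 5 + 432 + 2880 + 3360 = 6677.

6677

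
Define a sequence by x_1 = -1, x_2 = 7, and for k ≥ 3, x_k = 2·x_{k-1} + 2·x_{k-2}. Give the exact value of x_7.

x_3 = 12; x_4 = 38; x_5 = 100; x_6 = 276; x_7 = 752.

752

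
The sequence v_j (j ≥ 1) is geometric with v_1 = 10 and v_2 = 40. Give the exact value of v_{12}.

41943040

Common ratio r = 4.
v_j = 10·4^(j-1).
v_{12} = 10·4^11 = 41943040.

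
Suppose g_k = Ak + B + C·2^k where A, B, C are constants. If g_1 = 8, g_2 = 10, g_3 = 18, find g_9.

The three given values yield: A + B + 2C = 8; 2A + B + 4C = 10; 3A + B + 8C = 18.
Subtracting the first from the second: A + 2C = 2.
Subtracting the second from the third: A + 4C = 8.
Solving: C = 3, A = -4, then B = 6.
Therefore g_9 = -36 + 6 + 3·512 = 1506.

1506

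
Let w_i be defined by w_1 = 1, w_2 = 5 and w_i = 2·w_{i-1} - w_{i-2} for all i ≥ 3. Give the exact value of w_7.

w_3 = 9, w_4 = 13, w_5 = 17, w_6 = 21, w_7 = 25.
(Characteristic roots are 1 and 1.)

25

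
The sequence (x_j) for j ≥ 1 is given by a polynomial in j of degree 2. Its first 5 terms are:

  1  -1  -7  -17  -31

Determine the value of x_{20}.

-721

1st diffs: -2, -6, -10, -14.
2nd diffs: -4, -4, -4 (constant).
Newton forward-difference form: x_j = 1 + (-2)·C(j-1,1) + (-4)·C(j-1,2).
At j = 20: j-1 = 19, so x_{20} = 1 - 38 - 684 = -721.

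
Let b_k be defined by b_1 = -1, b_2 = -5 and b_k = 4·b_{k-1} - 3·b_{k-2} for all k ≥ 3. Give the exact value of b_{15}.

-9565937

Applying the relation repeatedly:
b_3 = -17;  b_4 = -53;  b_5 = -161;  …;  b_{12} = -354293;  b_{13} = -1062881;  b_{14} = -3188645;  b_{15} = -9565937.
(Characteristic roots are 3 and 1.)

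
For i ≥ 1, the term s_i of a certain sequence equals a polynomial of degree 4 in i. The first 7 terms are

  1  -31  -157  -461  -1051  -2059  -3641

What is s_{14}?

-48931

1st diffs: -32, -126, -304, -590, -1008, -1582.
2nd diffs: -94, -178, -286, -418, -574.
3rd diffs: -84, -108, -132, -156.
4th diffs: -24, -24, -24 (constant).
So s_i = -i^4 - 4i^3 + 2i^2 + 5i - 1.
Evaluating at i = 14 gives s_{14} = -48931.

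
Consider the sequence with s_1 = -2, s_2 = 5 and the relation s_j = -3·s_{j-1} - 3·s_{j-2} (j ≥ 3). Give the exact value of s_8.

-135

s_3 = -9  s_4 = 12  s_5 = -9  s_6 = -9  s_7 = 54  s_8 = -135.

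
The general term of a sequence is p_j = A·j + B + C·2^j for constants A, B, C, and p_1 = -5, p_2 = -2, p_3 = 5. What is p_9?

1007

Write the equations: A + B + 2C = -5; 2A + B + 4C = -2; 3A + B + 8C = 5.
Subtracting the first from the second: A + 2C = 3.
Subtracting the second from the third: A + 4C = 7.
Solving: C = 2, A = -1, then B = -8.
Therefore p_9 = -9 + (-8) + 2·512 = 1007.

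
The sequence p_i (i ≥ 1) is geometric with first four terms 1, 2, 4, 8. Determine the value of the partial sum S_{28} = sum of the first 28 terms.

268435455

Common ratio r = 2.
p_i = 1·2^(i-1).
S = 1·(2^28 - 1)/(2 - 1) = 1·(268435456 - 1)/(1) = 268435455.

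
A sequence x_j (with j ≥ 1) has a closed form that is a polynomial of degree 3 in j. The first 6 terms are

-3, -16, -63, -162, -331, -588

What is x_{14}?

1st diffs: -13, -47, -99, -169, -257.
2nd diffs: -34, -52, -70, -88.
3rd diffs: -18, -18, -18 (constant).
Newton forward-difference form: x_j = -3 + (-13)·C(j-1,1) + (-34)·C(j-1,2) + (-18)·C(j-1,3).
At j = 14: j-1 = 13, so x_{14} = -3 - 169 - 2652 - 5148 = -7972.

-7972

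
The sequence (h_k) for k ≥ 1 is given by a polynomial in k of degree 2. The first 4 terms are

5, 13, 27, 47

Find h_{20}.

1183

1st diffs: 8, 14, 20.
2nd diffs: 6, 6 (constant).
So h_k = 3k^2 - k + 3.
Evaluating at k = 20 gives h_{20} = 1183.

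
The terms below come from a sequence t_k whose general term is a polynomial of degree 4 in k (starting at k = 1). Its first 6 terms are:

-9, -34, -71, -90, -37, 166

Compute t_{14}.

1st diffs: -25, -37, -19, 53, 203.
2nd diffs: -12, 18, 72, 150.
3rd diffs: 30, 54, 78.
4th diffs: 24, 24 (constant).
Newton forward-difference form: t_k = -9 + (-25)·C(k-1,1) + (-12)·C(k-1,2) + 30·C(k-1,3) + 24·C(k-1,4).
At k = 14: k-1 = 13, so t_{14} = -9 - 325 - 936 + 8580 + 17160 = 24470.

24470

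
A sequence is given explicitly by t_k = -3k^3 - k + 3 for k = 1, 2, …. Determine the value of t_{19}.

t_{19} = -3·19^3 - 1·19 + 3 = -20593.

-20593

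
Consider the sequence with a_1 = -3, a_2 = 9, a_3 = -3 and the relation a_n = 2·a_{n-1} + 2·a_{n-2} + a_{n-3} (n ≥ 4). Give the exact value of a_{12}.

Compute successive terms:
a_4 = 9, a_5 = 21, a_6 = 57, a_7 = 165, a_8 = 465, a_9 = 1317, a_{10} = 3729, a_{11} = 10557, a_{12} = 29889.

29889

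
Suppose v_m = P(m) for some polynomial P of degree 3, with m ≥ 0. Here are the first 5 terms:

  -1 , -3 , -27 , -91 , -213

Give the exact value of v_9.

-2323

1st diffs: -2, -24, -64, -122.
2nd diffs: -22, -40, -58.
3rd diffs: -18, -18 (constant).
Newton forward-difference form: v_m = -1 + (-2)·C(m,1) + (-22)·C(m,2) + (-18)·C(m,3).
At m = 9: m = 9, so v_9 = -1 - 18 - 792 - 1512 = -2323.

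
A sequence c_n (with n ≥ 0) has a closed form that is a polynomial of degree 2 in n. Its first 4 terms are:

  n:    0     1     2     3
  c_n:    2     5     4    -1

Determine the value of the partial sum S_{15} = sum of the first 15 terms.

-1475

1st diffs: 3, -1, -5.
2nd diffs: -4, -4 (constant).
So c_n = -2n^2 + 5n + 2.
Continuing: …, -10, -23, -40, -61, …, c_{14} = -320.
Summing n = 0..14 (15 terms) gives -1475.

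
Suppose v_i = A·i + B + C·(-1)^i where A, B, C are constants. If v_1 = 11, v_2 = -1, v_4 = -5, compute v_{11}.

-9

At i = 1, 2, 4: A + B - C = 11; 2A + B + C = -1; 4A + B + C = -5.
Subtracting the first from the second: A + 2C = -12.
Subtracting the second from the third: 2A = -4.
Solving: C = -5, A = -2, then B = 8.
Therefore v_{11} = -22 + 8 + (-5)·(-1) = -9.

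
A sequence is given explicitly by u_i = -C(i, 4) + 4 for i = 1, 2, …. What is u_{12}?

C(12, 4) = 495, so u_{12} = -491.

-491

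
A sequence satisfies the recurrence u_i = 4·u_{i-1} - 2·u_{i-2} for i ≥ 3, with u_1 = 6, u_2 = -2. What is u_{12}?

Compute successive terms:
u_3 = -20, u_4 = -76, u_5 = -264, u_6 = -904, u_7 = -3088, u_8 = -10544, u_9 = -36000, u_{10} = -122912, u_{11} = -419648, u_{12} = -1432768.

-1432768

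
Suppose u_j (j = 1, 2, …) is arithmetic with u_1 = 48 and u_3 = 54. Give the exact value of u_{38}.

159

Common difference d = (54 - 48) / (3 - 1) = 3.
u_j = 48 + (j - 1)·3.
u_{38} = 48 + 37·3 = 159.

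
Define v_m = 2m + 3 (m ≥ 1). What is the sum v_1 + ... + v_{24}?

Over m = 1..24: Σm = 300.
Total = (2)·300 + (3)·24 = 672.

672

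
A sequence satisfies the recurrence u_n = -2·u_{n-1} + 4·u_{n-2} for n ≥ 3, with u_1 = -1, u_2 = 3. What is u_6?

336

Iterate the recurrence:
u_3 = -10; u_4 = 32; u_5 = -104; u_6 = 336.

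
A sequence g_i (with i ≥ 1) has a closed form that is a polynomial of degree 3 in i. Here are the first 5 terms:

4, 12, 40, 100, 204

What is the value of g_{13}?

1st diffs: 8, 28, 60, 104.
2nd diffs: 20, 32, 44.
3rd diffs: 12, 12 (constant).
Newton forward-difference form: g_i = 4 + 8·C(i-1,1) + 20·C(i-1,2) + 12·C(i-1,3).
At i = 13: i-1 = 12, so g_{13} = 4 + 96 + 1320 + 2640 = 4060.

4060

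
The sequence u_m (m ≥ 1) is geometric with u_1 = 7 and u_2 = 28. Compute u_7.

28672

Common ratio r = 4.
u_m = 7·4^(m-1).
u_7 = 7·4^6 = 28672.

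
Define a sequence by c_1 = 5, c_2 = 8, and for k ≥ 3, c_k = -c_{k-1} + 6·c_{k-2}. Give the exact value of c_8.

c_3 = 22, c_4 = 26, c_5 = 106, c_6 = 50, c_7 = 586, c_8 = -286.
(Characteristic roots are 2 and -3.)

-286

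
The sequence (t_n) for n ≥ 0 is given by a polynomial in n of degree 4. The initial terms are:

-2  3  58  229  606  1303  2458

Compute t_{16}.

1st diffs: 5, 55, 171, 377, 697, 1155.
2nd diffs: 50, 116, 206, 320, 458.
3rd diffs: 66, 90, 114, 138.
4th diffs: 24, 24, 24 (constant).
So t_n = n^4 + 5n^3 + 3n^2 - 4n - 2.
Evaluating at n = 16 gives t_{16} = 86718.

86718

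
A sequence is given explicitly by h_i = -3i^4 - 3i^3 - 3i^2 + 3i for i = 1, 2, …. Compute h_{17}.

-266118

h_{17} = -3·17^4 - 3·17^3 - 3·17^2 + 3·17 = -266118.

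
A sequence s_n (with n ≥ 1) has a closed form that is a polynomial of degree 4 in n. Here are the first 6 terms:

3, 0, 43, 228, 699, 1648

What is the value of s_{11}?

23643

1st diffs: -3, 43, 185, 471, 949.
2nd diffs: 46, 142, 286, 478.
3rd diffs: 96, 144, 192.
4th diffs: 48, 48 (constant).
So s_n = 2n^4 - 4n^3 - 3n^2 + 4n + 4.
Evaluating at n = 11 gives s_{11} = 23643.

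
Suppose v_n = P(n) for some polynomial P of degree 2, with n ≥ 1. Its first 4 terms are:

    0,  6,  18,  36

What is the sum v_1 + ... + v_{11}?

1320

1st diffs: 6, 12, 18.
2nd diffs: 6, 6 (constant).
So v_n = 3n^2 - 3n.
Continuing: …, 60, 90, 126, 168, …, v_{11} = 330.
Summing n = 1..11 (11 terms) gives 1320.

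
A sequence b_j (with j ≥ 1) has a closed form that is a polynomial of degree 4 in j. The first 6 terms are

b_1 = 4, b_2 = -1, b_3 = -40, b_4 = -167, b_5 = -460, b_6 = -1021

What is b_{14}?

1st diffs: -5, -39, -127, -293, -561.
2nd diffs: -34, -88, -166, -268.
3rd diffs: -54, -78, -102.
4th diffs: -24, -24 (constant).
Newton forward-difference form: b_j = 4 + (-5)·C(j-1,1) + (-34)·C(j-1,2) + (-54)·C(j-1,3) + (-24)·C(j-1,4).
At j = 14: j-1 = 13, so b_{14} = 4 - 65 - 2652 - 15444 - 17160 = -35317.

-35317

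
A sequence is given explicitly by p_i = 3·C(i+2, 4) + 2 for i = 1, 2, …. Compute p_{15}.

C(17, 4) = 2380, so p_{15} = 7142.

7142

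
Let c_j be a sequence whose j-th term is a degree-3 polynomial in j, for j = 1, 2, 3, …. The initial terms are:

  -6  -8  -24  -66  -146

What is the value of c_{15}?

-5676

1st diffs: -2, -16, -42, -80.
2nd diffs: -14, -26, -38.
3rd diffs: -12, -12 (constant).
So c_j = -2j^3 + 5j^2 - 3j - 6.
Evaluating at j = 15 gives c_{15} = -5676.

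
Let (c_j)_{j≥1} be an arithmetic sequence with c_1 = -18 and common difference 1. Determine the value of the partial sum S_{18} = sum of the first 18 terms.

-171

c_j = -18 + (j - 1)·1.
c_{18} = -1; S = 18·(-18 + (-1))/2 = -171.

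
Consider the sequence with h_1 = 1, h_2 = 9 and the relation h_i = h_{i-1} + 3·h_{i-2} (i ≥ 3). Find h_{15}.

h_3 = 12, h_4 = 39, h_5 = 75, …, h_{12} = 27624, h_{13} = 63489, h_{14} = 146361, h_{15} = 336828.

336828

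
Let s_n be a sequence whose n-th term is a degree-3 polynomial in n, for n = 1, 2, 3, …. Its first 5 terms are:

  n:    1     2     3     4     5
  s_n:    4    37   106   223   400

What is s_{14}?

6673

1st diffs: 33, 69, 117, 177.
2nd diffs: 36, 48, 60.
3rd diffs: 12, 12 (constant).
Newton forward-difference form: s_n = 4 + 33·C(n-1,1) + 36·C(n-1,2) + 12·C(n-1,3).
At n = 14: n-1 = 13, so s_{14} = 4 + 429 + 2808 + 3432 = 6673.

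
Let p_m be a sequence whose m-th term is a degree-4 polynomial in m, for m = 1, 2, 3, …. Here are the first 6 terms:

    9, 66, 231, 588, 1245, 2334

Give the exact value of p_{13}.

38181

1st diffs: 57, 165, 357, 657, 1089.
2nd diffs: 108, 192, 300, 432.
3rd diffs: 84, 108, 132.
4th diffs: 24, 24 (constant).
Newton forward-difference form: p_m = 9 + 57·C(m-1,1) + 108·C(m-1,2) + 84·C(m-1,3) + 24·C(m-1,4).
At m = 13: m-1 = 12, so p_{13} = 9 + 684 + 7128 + 18480 + 11880 = 38181.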